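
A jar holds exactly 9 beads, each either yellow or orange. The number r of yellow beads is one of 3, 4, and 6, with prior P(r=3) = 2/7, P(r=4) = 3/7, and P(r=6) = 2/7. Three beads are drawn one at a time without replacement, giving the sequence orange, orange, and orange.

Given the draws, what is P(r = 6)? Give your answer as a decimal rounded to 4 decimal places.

0.0278

The likelihood of the observed sequence under each hypothesis: P(data | r = 3) = (6/9)(5/8)(4/7) = 5/21; P(data | r = 4) = (5/9)(4/8)(3/7) = 5/42; P(data | r = 6) = (3/9)(2/8)(1/7) = 1/84.
Multiplying each by its prior: 2/7 · 5/21 = 10/147, 3/7 · 5/42 = 5/98, 2/7 · 1/84 = 1/294; with total 6/49.
So P(r = 6 | data) = (1/294) / (6/49) = 1/36.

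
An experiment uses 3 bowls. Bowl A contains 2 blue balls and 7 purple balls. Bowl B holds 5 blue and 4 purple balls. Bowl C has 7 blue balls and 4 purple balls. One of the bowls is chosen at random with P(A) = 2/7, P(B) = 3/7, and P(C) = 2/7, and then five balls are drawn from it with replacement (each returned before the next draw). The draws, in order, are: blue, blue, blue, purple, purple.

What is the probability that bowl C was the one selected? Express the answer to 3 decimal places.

0.372

The likelihood of the observed sequence under each hypothesis: P(data | bowl A) = (2/9)(2/9)(2/9)(7/9)(7/9) = 0.0066386; P(data | bowl B) = (5/9)(5/9)(5/9)(4/9)(4/9) = 0.03387; P(data | bowl C) = (7/11)(7/11)(7/11)(4/11)(4/11) = 0.034076.
The prior-weighted likelihoods are 2/7 · 0.0066386 = 0.0018967, 3/7 · 0.03387 = 0.014516, 2/7 · 0.034076 = 0.009736; summing to 0.026149.
So P(bowl C | data) = (0.009736) / (0.026149) = 0.37234.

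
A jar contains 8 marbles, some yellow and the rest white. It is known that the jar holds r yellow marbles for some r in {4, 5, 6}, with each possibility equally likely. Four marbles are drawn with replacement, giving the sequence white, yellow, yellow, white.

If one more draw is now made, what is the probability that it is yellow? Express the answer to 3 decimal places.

The likelihood of the observed sequence under each hypothesis: P(data | r = 4) = (4/8)(4/8)(4/8)(4/8) = 0.0625; P(data | r = 5) = (3/8)(5/8)(5/8)(3/8) = 0.054932; P(data | r = 6) = (2/8)(6/8)(6/8)(2/8) = 0.035156.
Weighting by the prior gives 1/3 · 0.0625 = 0.020833, 1/3 · 0.054932 = 0.018311, 1/3 · 0.035156 = 0.011719; these sum to 0.050863.
The posterior is then P(r = 4 | data) = 0.4096, P(r = 5 | data) = 0.36, P(r = 6 | data) = 0.2304.
Averaging over the posterior, P(yellow next | data) = (1/2)(0.4096) + (5/8)(0.36) + (3/4)(0.2304) = 0.6026.

0.603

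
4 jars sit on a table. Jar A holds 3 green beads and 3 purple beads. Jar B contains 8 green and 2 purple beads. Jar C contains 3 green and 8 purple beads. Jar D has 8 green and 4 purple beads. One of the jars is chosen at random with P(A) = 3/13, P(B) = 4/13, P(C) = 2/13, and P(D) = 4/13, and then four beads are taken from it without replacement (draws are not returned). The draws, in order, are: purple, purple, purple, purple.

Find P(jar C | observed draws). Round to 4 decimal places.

Compute the likelihood of the observed sequence for each case: P(data | jar A) = (3/6)(2/5)(1/4)(0/3) = 0; P(data | jar B) = (2/10)(1/9)(0/8) = 0; P(data | jar C) = (8/11)(7/10)(6/9)(5/8) = 0.21212; P(data | jar D) = (4/12)(3/11)(2/10)(1/9) = 0.0020202.
The prior-weighted likelihoods are 3/13 · 0 = 0, 4/13 · 0 = 0, 2/13 · 0.21212 = 0.032634, 4/13 · 0.0020202 = 0.0006216; summing to 0.033256.
Hence P(jar C | data) = (0.032634) / (0.033256) = 0.98131.

0.9813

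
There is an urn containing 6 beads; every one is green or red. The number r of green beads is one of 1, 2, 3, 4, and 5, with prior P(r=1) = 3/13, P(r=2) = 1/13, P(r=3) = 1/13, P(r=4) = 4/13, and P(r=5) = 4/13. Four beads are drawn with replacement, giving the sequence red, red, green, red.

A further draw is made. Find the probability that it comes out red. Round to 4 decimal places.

0.6617

Under each hypothesis, the probability of the observed sequence is: P(data | r = 1) = (5/6)(5/6)(1/6)(5/6) = 0.096451; P(data | r = 2) = (4/6)(4/6)(2/6)(4/6) = 0.098765; P(data | r = 3) = (3/6)(3/6)(3/6)(3/6) = 0.0625; P(data | r = 4) = (2/6)(2/6)(4/6)(2/6) = 0.024691; P(data | r = 5) = (1/6)(1/6)(5/6)(1/6) = 0.003858.
The prior-weighted likelihoods are 3/13 · 0.096451 = 0.022258, 1/13 · 0.098765 = 0.0075973, 1/13 · 0.0625 = 0.0048077, 4/13 · 0.024691 = 0.0075973, 4/13 · 0.003858 = 0.0011871; these sum to 0.043447.
Normalising, the posterior is P(r = 1 | data) = 0.5123, P(r = 2 | data) = 0.17486, P(r = 3 | data) = 0.11066, P(r = 4 | data) = 0.17486, P(r = 5 | data) = 0.027322.
So P(red next | data) = Σ P(red next | H) P(H | data) = (5/6)(0.5123) + (2/3)(0.17486) + (1/2)(0.11066) + (1/3)(0.17486) + (1/6)(0.027322) = 0.66166.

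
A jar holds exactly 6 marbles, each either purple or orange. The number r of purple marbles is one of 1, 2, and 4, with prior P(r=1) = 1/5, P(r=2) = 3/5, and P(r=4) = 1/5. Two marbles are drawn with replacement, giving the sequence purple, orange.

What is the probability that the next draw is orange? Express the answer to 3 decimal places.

Under each hypothesis, the probability of the observed sequence is: P(data | r = 1) = (1/6)(5/6) = 5/36; P(data | r = 2) = (2/6)(4/6) = 2/9; P(data | r = 4) = (4/6)(2/6) = 2/9.
The prior-weighted likelihoods are 1/5 · 5/36 = 1/36, 3/5 · 2/9 = 2/15, 1/5 · 2/9 = 2/45; with total 37/180.
The posterior is then P(r = 1 | data) = 5/37, P(r = 2 | data) = 24/37, P(r = 4 | data) = 8/37.
Averaging over the posterior, P(orange next | data) = (5/6)(5/37) + (2/3)(24/37) + (1/3)(8/37) = 137/222.

0.617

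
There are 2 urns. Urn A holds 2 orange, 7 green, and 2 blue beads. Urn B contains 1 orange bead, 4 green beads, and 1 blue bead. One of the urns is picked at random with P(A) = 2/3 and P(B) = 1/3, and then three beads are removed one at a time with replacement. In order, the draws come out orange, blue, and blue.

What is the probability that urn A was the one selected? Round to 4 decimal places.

The likelihood of the observed sequence under each hypothesis: P(data | urn A) = (2/11)(2/11)(2/11) = 0.0060105; P(data | urn B) = (1/6)(1/6)(1/6) = 0.0046296.
Multiplying each by its prior: 2/3 · 0.0060105 = 0.004007, 1/3 · 0.0046296 = 0.0015432; summing to 0.0055502.
By Bayes' rule, P(urn A | data) = (0.004007) / (0.0055502) = 0.72196.

0.7220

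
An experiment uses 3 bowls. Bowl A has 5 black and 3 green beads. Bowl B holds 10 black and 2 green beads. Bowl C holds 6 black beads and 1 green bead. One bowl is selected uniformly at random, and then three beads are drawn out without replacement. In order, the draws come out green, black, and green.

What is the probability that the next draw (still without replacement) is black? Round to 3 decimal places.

The likelihood of the observed sequence under each hypothesis: P(data | bowl A) = (3/8)(5/7)(2/6) = 0.089286; P(data | bowl B) = (2/12)(10/11)(1/10) = 0.015152; P(data | bowl C) = (1/7)(6/6)(0/5) = 0.
The prior-weighted likelihoods are 1/3 · 0.089286 = 0.029762, 1/3 · 0.015152 = 0.0050505, 1/3 · 0 = 0; summing to 0.034812.
Normalising, the posterior is P(bowl A | data) = 0.85492, P(bowl B | data) = 0.14508, P(bowl C | data) = 0.
The predictive probability is P(black next | data) = (4/5)(0.85492) + (1)(0.14508) = 0.82902.

0.829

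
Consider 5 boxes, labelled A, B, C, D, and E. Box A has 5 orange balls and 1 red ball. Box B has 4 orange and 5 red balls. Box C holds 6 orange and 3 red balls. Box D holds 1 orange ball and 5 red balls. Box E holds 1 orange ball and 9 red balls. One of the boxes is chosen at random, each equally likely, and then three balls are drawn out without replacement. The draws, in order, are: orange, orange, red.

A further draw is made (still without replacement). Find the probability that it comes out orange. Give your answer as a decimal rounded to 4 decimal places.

For each hypothesis, P(data | H) works out to: P(data | box A) = (5/6)(4/5)(1/4) = 1/6; P(data | box B) = (4/9)(3/8)(5/7) = 5/42; P(data | box C) = (6/9)(5/8)(3/7) = 5/28; P(data | box D) = (1/6)(0/5) = 0; P(data | box E) = (1/10)(0/9) = 0.
Multiplying each by its prior: 1/5 · 1/6 = 1/30, 1/5 · 5/42 = 1/42, 1/5 · 5/28 = 1/28, 1/5 · 0 = 0, 1/5 · 0 = 0; with total 13/140.
The posterior is then P(box A | data) = 14/39, P(box B | data) = 10/39, P(box C | data) = 5/13, P(box D | data) = 0, P(box E | data) = 0.
So P(orange next | data) = Σ P(orange next | H) P(H | data) = (1)(14/39) + (1/3)(10/39) + (2/3)(5/13) = 82/117.

0.7009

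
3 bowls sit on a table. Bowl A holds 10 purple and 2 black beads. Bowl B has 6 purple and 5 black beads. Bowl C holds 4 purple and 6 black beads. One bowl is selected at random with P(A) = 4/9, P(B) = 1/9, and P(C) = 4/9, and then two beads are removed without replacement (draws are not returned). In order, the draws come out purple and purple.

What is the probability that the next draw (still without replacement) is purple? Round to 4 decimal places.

For each hypothesis, P(data | H) works out to: P(data | bowl A) = (10/12)(9/11) = 15/22; P(data | bowl B) = (6/11)(5/10) = 3/11; P(data | bowl C) = (4/10)(3/9) = 2/15.
Multiplying each by its prior: 4/9 · 15/22 = 10/33, 1/9 · 3/11 = 1/33, 4/9 · 2/15 = 8/135; these sum to 53/135.
Normalising, the posterior is P(bowl A | data) = 450/583, P(bowl B | data) = 45/583, P(bowl C | data) = 8/53.
The predictive probability is P(purple next | data) = (4/5)(450/583) + (4/9)(45/583) + (1/4)(8/53) = 402/583.

0.6895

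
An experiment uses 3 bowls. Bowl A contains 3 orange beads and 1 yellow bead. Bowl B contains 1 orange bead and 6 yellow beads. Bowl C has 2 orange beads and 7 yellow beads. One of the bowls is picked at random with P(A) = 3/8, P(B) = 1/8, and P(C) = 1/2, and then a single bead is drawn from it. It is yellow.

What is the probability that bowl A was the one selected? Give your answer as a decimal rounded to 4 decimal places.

The likelihood of this draw under each hypothesis: P(data | bowl A) = (1/4) = 0.25; P(data | bowl B) = (6/7) = 0.85714; P(data | bowl C) = (7/9) = 0.77778.
The prior-weighted likelihoods are 3/8 · 0.25 = 0.09375, 1/8 · 0.85714 = 0.10714, 1/2 · 0.77778 = 0.38889; summing to 0.58978.
By Bayes' rule, P(bowl A | data) = (0.09375) / (0.58978) = 0.15896.

0.1590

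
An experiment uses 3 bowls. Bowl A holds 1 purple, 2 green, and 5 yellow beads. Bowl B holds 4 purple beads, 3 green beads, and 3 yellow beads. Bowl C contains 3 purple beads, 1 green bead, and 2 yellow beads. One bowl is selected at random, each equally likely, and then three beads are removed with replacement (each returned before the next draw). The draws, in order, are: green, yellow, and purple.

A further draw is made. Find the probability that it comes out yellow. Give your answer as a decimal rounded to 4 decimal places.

The likelihood of the observed sequence under each hypothesis: P(data | bowl A) = (2/8)(5/8)(1/8) = 0.019531; P(data | bowl B) = (3/10)(3/10)(4/10) = 0.036; P(data | bowl C) = (1/6)(2/6)(3/6) = 0.027778.
Multiplying each by its prior: 1/3 · 0.019531 = 0.0065104, 1/3 · 0.036 = 0.012, 1/3 · 0.027778 = 0.0092593; summing to 0.02777.
Normalising, the posterior is P(bowl A | data) = 0.23444, P(bowl B | data) = 0.43213, P(bowl C | data) = 0.33343.
Averaging over the posterior, P(yellow next | data) = (5/8)(0.23444) + (3/10)(0.43213) + (1/3)(0.33343) = 0.38731.

0.3873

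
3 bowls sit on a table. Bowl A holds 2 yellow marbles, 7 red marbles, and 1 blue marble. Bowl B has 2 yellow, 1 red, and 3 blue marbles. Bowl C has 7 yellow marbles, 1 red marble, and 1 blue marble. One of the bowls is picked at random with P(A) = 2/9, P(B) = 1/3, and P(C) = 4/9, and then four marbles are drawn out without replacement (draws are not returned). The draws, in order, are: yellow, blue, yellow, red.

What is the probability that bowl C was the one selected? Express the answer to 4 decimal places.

0.5000

Compute the likelihood of the observed sequence for each case: P(data | bowl A) = (2/10)(1/9)(1/8)(7/7) = 0.0027778; P(data | bowl B) = (2/6)(3/5)(1/4)(1/3) = 0.016667; P(data | bowl C) = (7/9)(1/8)(6/7)(1/6) = 0.013889.
Weighting by the prior gives 2/9 · 0.0027778 = 0.00061728, 1/3 · 0.016667 = 0.0055556, 4/9 · 0.013889 = 0.0061728; with total 0.012346.
Therefore the posterior P(bowl C | data) = (0.0061728) / (0.012346) = 0.5.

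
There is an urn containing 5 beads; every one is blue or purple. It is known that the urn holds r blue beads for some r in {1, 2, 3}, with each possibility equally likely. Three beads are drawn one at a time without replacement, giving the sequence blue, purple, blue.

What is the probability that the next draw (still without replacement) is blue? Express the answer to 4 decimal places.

0.3333

Compute the likelihood of the observed sequence for each case: P(data | r = 1) = (1/5)(4/4)(0/3) = 0; P(data | r = 2) = (2/5)(3/4)(1/3) = 1/10; P(data | r = 3) = (3/5)(2/4)(2/3) = 1/5.
Multiplying each by its prior: 1/3 · 0 = 0, 1/3 · 1/10 = 1/30, 1/3 · 1/5 = 1/15; with total 1/10.
Dividing through by the total gives posterior P(r = 1 | data) = 0, P(r = 2 | data) = 1/3, P(r = 3 | data) = 2/3.
The predictive probability is P(blue next | data) = (0)(1/3) + (1/2)(2/3) = 1/3.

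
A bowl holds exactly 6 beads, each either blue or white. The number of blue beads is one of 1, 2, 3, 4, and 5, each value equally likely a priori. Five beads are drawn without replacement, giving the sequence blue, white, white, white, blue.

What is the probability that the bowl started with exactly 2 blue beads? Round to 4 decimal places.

For each hypothesis, P(data | H) works out to: P(data | r = 1) = (1/6)(5/5)(4/4)(3/3)(0/2) = 0; P(data | r = 2) = (2/6)(4/5)(3/4)(2/3)(1/2) = 1/15; P(data | r = 3) = (3/6)(3/5)(2/4)(1/3)(2/2) = 1/20; P(data | r = 4) = (4/6)(2/5)(1/4)(0/3) = 0; P(data | r = 5) = (5/6)(1/5)(0/4) = 0.
Multiplying each by its prior: 1/5 · 0 = 0, 1/5 · 1/15 = 1/75, 1/5 · 1/20 = 1/100, 1/5 · 0 = 0, 1/5 · 0 = 0; with total 7/300.
By Bayes' rule, P(r = 2 | data) = (1/75) / (7/300) = 4/7.

0.5714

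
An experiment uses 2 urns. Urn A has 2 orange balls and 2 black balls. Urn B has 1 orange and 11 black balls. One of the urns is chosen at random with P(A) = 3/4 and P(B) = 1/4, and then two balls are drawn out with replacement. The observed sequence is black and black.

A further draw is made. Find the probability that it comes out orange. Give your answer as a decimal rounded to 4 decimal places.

0.2798

Under each hypothesis, the probability of the observed sequence is: P(data | urn A) = (2/4)(2/4) = 1/4; P(data | urn B) = (11/12)(11/12) = 121/144.
Multiplying each by its prior: 3/4 · 1/4 = 3/16, 1/4 · 121/144 = 121/576; summing to 229/576.
Normalising, the posterior is P(urn A | data) = 0.47162, P(urn B | data) = 0.52838.
So P(orange next | data) = Σ P(orange next | H) P(H | data) = (1/2)(0.47162) + (1/12)(0.52838) = 0.27984.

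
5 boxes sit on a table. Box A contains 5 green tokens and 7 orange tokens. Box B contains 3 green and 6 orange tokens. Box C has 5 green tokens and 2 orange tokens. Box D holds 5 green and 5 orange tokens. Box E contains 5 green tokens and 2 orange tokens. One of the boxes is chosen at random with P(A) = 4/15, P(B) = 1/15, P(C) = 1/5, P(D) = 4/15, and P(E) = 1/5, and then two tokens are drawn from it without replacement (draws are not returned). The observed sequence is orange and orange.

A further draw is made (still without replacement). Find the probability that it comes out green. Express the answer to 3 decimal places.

For each hypothesis, P(data | H) works out to: P(data | box A) = (7/12)(6/11) = 0.31818; P(data | box B) = (6/9)(5/8) = 0.41667; P(data | box C) = (2/7)(1/6) = 0.047619; P(data | box D) = (5/10)(4/9) = 0.22222; P(data | box E) = (2/7)(1/6) = 0.047619.
Multiplying each by its prior: 4/15 · 0.31818 = 0.084848, 1/15 · 0.41667 = 0.027778, 1/5 · 0.047619 = 0.0095238, 4/15 · 0.22222 = 0.059259, 1/5 · 0.047619 = 0.0095238; these sum to 0.19093.
Dividing through by the total gives posterior P(box A | data) = 0.44439, P(box B | data) = 0.14548, P(box C | data) = 0.04988, P(box D | data) = 0.31037, P(box E | data) = 0.04988.
The predictive probability is P(green next | data) = (1/2)(0.44439) + (3/7)(0.14548) + (1)(0.04988) + (5/8)(0.31037) + (1)(0.04988) = 0.57828.

0.578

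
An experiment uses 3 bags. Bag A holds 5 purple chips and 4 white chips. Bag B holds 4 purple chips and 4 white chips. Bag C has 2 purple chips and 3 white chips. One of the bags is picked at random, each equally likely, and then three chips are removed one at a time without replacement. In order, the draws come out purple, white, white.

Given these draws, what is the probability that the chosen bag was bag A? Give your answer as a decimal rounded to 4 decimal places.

For each hypothesis, P(data | H) works out to: P(data | bag A) = (5/9)(4/8)(3/7) = 5/42; P(data | bag B) = (4/8)(4/7)(3/6) = 1/7; P(data | bag C) = (2/5)(3/4)(2/3) = 1/5.
Weighting by the prior gives 1/3 · 5/42 = 5/126, 1/3 · 1/7 = 1/21, 1/3 · 1/5 = 1/15; these sum to 97/630.
Therefore the posterior P(bag A | data) = (5/126) / (97/630) = 25/97.

0.2577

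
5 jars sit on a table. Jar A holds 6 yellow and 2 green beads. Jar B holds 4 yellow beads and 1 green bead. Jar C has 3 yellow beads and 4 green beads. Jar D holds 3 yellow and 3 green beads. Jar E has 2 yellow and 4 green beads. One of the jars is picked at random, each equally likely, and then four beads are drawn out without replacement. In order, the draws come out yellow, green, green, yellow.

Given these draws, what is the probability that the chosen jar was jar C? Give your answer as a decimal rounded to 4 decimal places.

Under each hypothesis, the probability of the observed sequence is: P(data | jar A) = (6/8)(2/7)(1/6)(5/5) = 0.035714; P(data | jar B) = (4/5)(1/4)(0/3) = 0; P(data | jar C) = (3/7)(4/6)(3/5)(2/4) = 0.085714; P(data | jar D) = (3/6)(3/5)(2/4)(2/3) = 0.1; P(data | jar E) = (2/6)(4/5)(3/4)(1/3) = 0.066667.
Multiplying each by its prior: 1/5 · 0.035714 = 0.0071429, 1/5 · 0 = 0, 1/5 · 0.085714 = 0.017143, 1/5 · 0.1 = 0.02, 1/5 · 0.066667 = 0.013333; with total 0.057619.
By Bayes' rule, P(jar C | data) = (0.017143) / (0.057619) = 0.29752.

0.2975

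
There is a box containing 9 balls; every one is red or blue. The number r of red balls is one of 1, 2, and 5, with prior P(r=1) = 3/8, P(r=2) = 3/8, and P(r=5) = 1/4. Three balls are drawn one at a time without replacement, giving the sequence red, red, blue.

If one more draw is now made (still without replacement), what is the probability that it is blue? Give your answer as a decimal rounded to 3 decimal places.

For each hypothesis, P(data | H) works out to: P(data | r = 1) = (1/9)(0/8) = 0; P(data | r = 2) = (2/9)(1/8)(7/7) = 0.027778; P(data | r = 5) = (5/9)(4/8)(4/7) = 0.15873.
Weighting by the prior gives 3/8 · 0 = 0, 3/8 · 0.027778 = 0.010417, 1/4 · 0.15873 = 0.039683; these sum to 0.050099.
Normalising, the posterior is P(r = 1 | data) = 0, P(r = 2 | data) = 0.20792, P(r = 5 | data) = 0.79208.
Averaging over the posterior, P(blue next | data) = (1)(0.20792) + (1/2)(0.79208) = 0.60396.

0.604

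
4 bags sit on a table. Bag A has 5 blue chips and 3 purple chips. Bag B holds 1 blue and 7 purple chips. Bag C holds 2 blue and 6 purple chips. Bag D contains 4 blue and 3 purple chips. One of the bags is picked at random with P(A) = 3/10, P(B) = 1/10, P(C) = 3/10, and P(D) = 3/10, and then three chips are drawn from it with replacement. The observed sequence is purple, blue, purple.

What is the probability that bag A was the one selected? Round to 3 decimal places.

0.241

The likelihood of the observed sequence under each hypothesis: P(data | bag A) = (3/8)(5/8)(3/8) = 0.087891; P(data | bag B) = (7/8)(1/8)(7/8) = 0.095703; P(data | bag C) = (6/8)(2/8)(6/8) = 0.14062; P(data | bag D) = (3/7)(4/7)(3/7) = 0.10496.
The prior-weighted likelihoods are 3/10 · 0.087891 = 0.026367, 1/10 · 0.095703 = 0.0095703, 3/10 · 0.14062 = 0.042188, 3/10 · 0.10496 = 0.031487; these sum to 0.10961.
By Bayes' rule, P(bag A | data) = (0.026367) / (0.10961) = 0.24055.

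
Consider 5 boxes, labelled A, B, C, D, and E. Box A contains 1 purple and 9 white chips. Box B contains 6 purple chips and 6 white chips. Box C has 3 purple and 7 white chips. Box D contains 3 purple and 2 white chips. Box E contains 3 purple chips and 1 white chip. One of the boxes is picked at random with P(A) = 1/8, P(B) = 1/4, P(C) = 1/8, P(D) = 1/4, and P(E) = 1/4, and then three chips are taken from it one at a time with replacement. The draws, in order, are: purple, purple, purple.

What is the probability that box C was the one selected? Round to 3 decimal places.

0.017

Under each hypothesis, the probability of the observed sequence is: P(data | box A) = (1/10)(1/10)(1/10) = 0.001; P(data | box B) = (6/12)(6/12)(6/12) = 0.125; P(data | box C) = (3/10)(3/10)(3/10) = 0.027; P(data | box D) = (3/5)(3/5)(3/5) = 0.216; P(data | box E) = (3/4)(3/4)(3/4) = 0.42188.
Multiplying each by its prior: 1/8 · 0.001 = 0.000125, 1/4 · 0.125 = 0.03125, 1/8 · 0.027 = 0.003375, 1/4 · 0.216 = 0.054, 1/4 · 0.42188 = 0.10547; summing to 0.19422.
Hence P(box C | data) = (0.003375) / (0.19422) = 0.017377.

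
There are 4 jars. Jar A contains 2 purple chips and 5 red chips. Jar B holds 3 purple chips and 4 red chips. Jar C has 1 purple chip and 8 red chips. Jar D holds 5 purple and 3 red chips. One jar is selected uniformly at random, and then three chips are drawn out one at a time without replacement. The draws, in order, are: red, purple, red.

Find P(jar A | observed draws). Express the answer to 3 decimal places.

For each hypothesis, P(data | H) works out to: P(data | jar A) = (5/7)(2/6)(4/5) = 0.19048; P(data | jar B) = (4/7)(3/6)(3/5) = 0.17143; P(data | jar C) = (8/9)(1/8)(7/7) = 0.11111; P(data | jar D) = (3/8)(5/7)(2/6) = 0.089286.
Multiplying each by its prior: 1/4 · 0.19048 = 0.047619, 1/4 · 0.17143 = 0.042857, 1/4 · 0.11111 = 0.027778, 1/4 · 0.089286 = 0.022321; these sum to 0.14058.
By Bayes' rule, P(jar A | data) = (0.047619) / (0.14058) = 0.33874.

0.339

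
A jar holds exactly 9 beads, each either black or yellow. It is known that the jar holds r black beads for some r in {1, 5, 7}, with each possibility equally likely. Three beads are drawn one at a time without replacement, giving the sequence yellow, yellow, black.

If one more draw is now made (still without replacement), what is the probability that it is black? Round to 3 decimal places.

0.415

The likelihood of the observed sequence under each hypothesis: P(data | r = 1) = (8/9)(7/8)(1/7) = 1/9; P(data | r = 5) = (4/9)(3/8)(5/7) = 5/42; P(data | r = 7) = (2/9)(1/8)(7/7) = 1/36.
Multiplying each by its prior: 1/3 · 1/9 = 1/27, 1/3 · 5/42 = 5/126, 1/3 · 1/36 = 1/108; these sum to 65/756.
Dividing through by the total gives posterior P(r = 1 | data) = 28/65, P(r = 5 | data) = 6/13, P(r = 7 | data) = 7/65.
So P(black next | data) = Σ P(black next | H) P(H | data) = (0)(28/65) + (2/3)(6/13) + (1)(7/65) = 27/65.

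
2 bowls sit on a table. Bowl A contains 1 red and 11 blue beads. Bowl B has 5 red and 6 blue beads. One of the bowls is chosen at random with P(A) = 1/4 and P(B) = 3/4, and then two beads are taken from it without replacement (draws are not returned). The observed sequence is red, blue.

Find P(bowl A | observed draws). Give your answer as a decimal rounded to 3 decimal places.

Under each hypothesis, the probability of the observed sequence is: P(data | bowl A) = (1/12)(11/11) = 1/12; P(data | bowl B) = (5/11)(6/10) = 3/11.
Multiplying each by its prior: 1/4 · 1/12 = 1/48, 3/4 · 3/11 = 9/44; summing to 119/528.
Hence P(bowl A | data) = (1/48) / (119/528) = 11/119.

0.092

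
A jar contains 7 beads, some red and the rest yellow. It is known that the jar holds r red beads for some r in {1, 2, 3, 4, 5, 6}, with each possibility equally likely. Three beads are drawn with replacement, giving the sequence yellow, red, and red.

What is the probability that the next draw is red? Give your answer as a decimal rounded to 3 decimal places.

For each hypothesis, P(data | H) works out to: P(data | r = 1) = (6/7)(1/7)(1/7) = 0.017493; P(data | r = 2) = (5/7)(2/7)(2/7) = 0.058309; P(data | r = 3) = (4/7)(3/7)(3/7) = 0.10496; P(data | r = 4) = (3/7)(4/7)(4/7) = 0.13994; P(data | r = 5) = (2/7)(5/7)(5/7) = 0.14577; P(data | r = 6) = (1/7)(6/7)(6/7) = 0.10496.
The prior-weighted likelihoods are 1/6 · 0.017493 = 0.0029155, 1/6 · 0.058309 = 0.0097182, 1/6 · 0.10496 = 0.017493, 1/6 · 0.13994 = 0.023324, 1/6 · 0.14577 = 0.024295, 1/6 · 0.10496 = 0.017493; with total 0.095238.
Dividing through by the total gives posterior P(r = 1 | data) = 0.030612, P(r = 2 | data) = 0.10204, P(r = 3 | data) = 0.18367, P(r = 4 | data) = 0.2449, P(r = 5 | data) = 0.2551, P(r = 6 | data) = 0.18367.
The predictive probability is P(red next | data) = (1/7)(0.030612) + (2/7)(0.10204) + (3/7)(0.18367) + (4/7)(0.2449) + (5/7)(0.2551) + (6/7)(0.18367) = 0.59184.

0.592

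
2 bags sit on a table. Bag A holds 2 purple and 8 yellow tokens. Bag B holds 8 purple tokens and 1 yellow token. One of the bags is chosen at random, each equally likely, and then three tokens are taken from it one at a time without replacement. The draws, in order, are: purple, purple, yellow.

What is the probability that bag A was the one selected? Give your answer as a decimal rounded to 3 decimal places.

0.167

For each hypothesis, P(data | H) works out to: P(data | bag A) = (2/10)(1/9)(8/8) = 1/45; P(data | bag B) = (8/9)(7/8)(1/7) = 1/9.
The prior-weighted likelihoods are 1/2 · 1/45 = 1/90, 1/2 · 1/9 = 1/18; with total 1/15.
By Bayes' rule, P(bag A | data) = (1/90) / (1/15) = 1/6.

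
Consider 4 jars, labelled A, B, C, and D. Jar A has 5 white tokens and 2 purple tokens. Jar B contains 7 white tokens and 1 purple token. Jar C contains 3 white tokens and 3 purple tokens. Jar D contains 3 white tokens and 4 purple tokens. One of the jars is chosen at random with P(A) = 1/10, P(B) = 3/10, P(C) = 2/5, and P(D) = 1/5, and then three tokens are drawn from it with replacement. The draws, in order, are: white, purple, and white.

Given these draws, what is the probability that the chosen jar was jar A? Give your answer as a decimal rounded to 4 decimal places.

The likelihood of the observed sequence under each hypothesis: P(data | jar A) = (5/7)(2/7)(5/7) = 0.14577; P(data | jar B) = (7/8)(1/8)(7/8) = 0.095703; P(data | jar C) = (3/6)(3/6)(3/6) = 0.125; P(data | jar D) = (3/7)(4/7)(3/7) = 0.10496.
The prior-weighted likelihoods are 1/10 · 0.14577 = 0.014577, 3/10 · 0.095703 = 0.028711, 2/5 · 0.125 = 0.05, 1/5 · 0.10496 = 0.020991; these sum to 0.11428.
By Bayes' rule, P(jar A | data) = (0.014577) / (0.11428) = 0.12756.

0.1276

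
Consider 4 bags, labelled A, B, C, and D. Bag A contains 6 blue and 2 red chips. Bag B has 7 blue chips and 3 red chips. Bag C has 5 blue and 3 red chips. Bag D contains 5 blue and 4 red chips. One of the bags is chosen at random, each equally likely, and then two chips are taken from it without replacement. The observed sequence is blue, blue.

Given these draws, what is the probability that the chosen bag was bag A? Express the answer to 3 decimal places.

Under each hypothesis, the probability of the observed sequence is: P(data | bag A) = (6/8)(5/7) = 0.53571; P(data | bag B) = (7/10)(6/9) = 0.46667; P(data | bag C) = (5/8)(4/7) = 0.35714; P(data | bag D) = (5/9)(4/8) = 0.27778.
Multiplying each by its prior: 1/4 · 0.53571 = 0.13393, 1/4 · 0.46667 = 0.11667, 1/4 · 0.35714 = 0.089286, 1/4 · 0.27778 = 0.069444; summing to 0.40933.
Hence P(bag A | data) = (0.13393) / (0.40933) = 0.32719.

0.327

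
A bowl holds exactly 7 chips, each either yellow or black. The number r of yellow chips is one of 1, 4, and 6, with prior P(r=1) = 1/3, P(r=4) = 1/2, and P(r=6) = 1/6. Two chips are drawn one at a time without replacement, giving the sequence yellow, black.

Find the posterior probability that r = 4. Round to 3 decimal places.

0.667

Compute the likelihood of the observed sequence for each case: P(data | r = 1) = (1/7)(6/6) = 1/7; P(data | r = 4) = (4/7)(3/6) = 2/7; P(data | r = 6) = (6/7)(1/6) = 1/7.
The prior-weighted likelihoods are 1/3 · 1/7 = 1/21, 1/2 · 2/7 = 1/7, 1/6 · 1/7 = 1/42; summing to 3/14.
Therefore the posterior P(r = 4 | data) = (1/7) / (3/14) = 2/3.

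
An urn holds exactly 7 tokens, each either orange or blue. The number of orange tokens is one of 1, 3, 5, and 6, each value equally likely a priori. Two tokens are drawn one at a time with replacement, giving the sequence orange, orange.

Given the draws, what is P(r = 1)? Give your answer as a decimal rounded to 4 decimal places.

Under each hypothesis, the probability of the observed sequence is: P(data | r = 1) = (1/7)(1/7) = 1/49; P(data | r = 3) = (3/7)(3/7) = 9/49; P(data | r = 5) = (5/7)(5/7) = 25/49; P(data | r = 6) = (6/7)(6/7) = 36/49.
The prior-weighted likelihoods are 1/4 · 1/49 = 1/196, 1/4 · 9/49 = 9/196, 1/4 · 25/49 = 25/196, 1/4 · 36/49 = 9/49; summing to 71/196.
By Bayes' rule, P(r = 1 | data) = (1/196) / (71/196) = 1/71.

0.0141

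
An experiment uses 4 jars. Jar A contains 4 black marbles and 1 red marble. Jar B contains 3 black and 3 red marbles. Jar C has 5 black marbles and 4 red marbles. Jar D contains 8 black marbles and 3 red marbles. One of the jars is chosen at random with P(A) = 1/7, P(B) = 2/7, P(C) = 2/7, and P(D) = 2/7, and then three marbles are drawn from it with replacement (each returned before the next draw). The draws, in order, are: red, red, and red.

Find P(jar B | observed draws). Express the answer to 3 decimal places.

Under each hypothesis, the probability of the observed sequence is: P(data | jar A) = (1/5)(1/5)(1/5) = 0.008; P(data | jar B) = (3/6)(3/6)(3/6) = 0.125; P(data | jar C) = (4/9)(4/9)(4/9) = 0.087791; P(data | jar D) = (3/11)(3/11)(3/11) = 0.020285.
Multiplying each by its prior: 1/7 · 0.008 = 0.0011429, 2/7 · 0.125 = 0.035714, 2/7 · 0.087791 = 0.025083, 2/7 · 0.020285 = 0.0057959; summing to 0.067736.
Therefore the posterior P(jar B | data) = (0.035714) / (0.067736) = 0.52725.

0.527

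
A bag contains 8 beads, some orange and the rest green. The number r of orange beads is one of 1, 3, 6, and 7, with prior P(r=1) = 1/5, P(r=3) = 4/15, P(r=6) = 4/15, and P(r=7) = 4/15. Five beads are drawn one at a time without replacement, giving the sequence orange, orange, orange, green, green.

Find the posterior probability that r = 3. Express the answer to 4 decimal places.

Under each hypothesis, the probability of the observed sequence is: P(data | r = 1) = (1/8)(0/7) = 0; P(data | r = 3) = (3/8)(2/7)(1/6)(5/5)(4/4) = 1/56; P(data | r = 6) = (6/8)(5/7)(4/6)(2/5)(1/4) = 1/28; P(data | r = 7) = (7/8)(6/7)(5/6)(1/5)(0/4) = 0.
Multiplying each by its prior: 1/5 · 0 = 0, 4/15 · 1/56 = 1/210, 4/15 · 1/28 = 1/105, 4/15 · 0 = 0; with total 1/70.
So P(r = 3 | data) = (1/210) / (1/70) = 1/3.

0.3333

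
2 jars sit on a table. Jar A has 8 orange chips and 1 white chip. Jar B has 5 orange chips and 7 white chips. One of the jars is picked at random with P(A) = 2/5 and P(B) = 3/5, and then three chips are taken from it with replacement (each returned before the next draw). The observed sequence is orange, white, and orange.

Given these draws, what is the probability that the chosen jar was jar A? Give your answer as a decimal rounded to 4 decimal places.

Under each hypothesis, the probability of the observed sequence is: P(data | jar A) = (8/9)(1/9)(8/9) = 0.087791; P(data | jar B) = (5/12)(7/12)(5/12) = 0.10127.
Weighting by the prior gives 2/5 · 0.087791 = 0.035117, 3/5 · 0.10127 = 0.060764; summing to 0.09588.
So P(jar A | data) = (0.035117) / (0.09588) = 0.36625.

0.3663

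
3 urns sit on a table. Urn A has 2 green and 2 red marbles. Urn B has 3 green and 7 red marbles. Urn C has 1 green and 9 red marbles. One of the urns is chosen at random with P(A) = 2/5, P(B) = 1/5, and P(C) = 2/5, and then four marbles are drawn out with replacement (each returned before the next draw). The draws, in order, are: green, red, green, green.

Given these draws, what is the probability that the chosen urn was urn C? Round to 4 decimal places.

0.0124

For each hypothesis, P(data | H) works out to: P(data | urn A) = (2/4)(2/4)(2/4)(2/4) = 0.0625; P(data | urn B) = (3/10)(7/10)(3/10)(3/10) = 0.0189; P(data | urn C) = (1/10)(9/10)(1/10)(1/10) = 0.0009.
Multiplying each by its prior: 2/5 · 0.0625 = 0.025, 1/5 · 0.0189 = 0.00378, 2/5 · 0.0009 = 0.00036; with total 0.02914.
Hence P(urn C | data) = (0.00036) / (0.02914) = 0.012354.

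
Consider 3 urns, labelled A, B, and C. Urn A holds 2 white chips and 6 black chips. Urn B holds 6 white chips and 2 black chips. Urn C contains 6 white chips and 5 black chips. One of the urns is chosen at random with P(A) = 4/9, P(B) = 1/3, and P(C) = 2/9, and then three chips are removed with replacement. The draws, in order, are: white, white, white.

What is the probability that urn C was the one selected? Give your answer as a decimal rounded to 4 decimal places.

Compute the likelihood of the observed sequence for each case: P(data | urn A) = (2/8)(2/8)(2/8) = 0.015625; P(data | urn B) = (6/8)(6/8)(6/8) = 0.42188; P(data | urn C) = (6/11)(6/11)(6/11) = 0.16228.
Weighting by the prior gives 4/9 · 0.015625 = 0.0069444, 1/3 · 0.42188 = 0.14062, 2/9 · 0.16228 = 0.036063; with total 0.18363.
So P(urn C | data) = (0.036063) / (0.18363) = 0.19639.

0.1964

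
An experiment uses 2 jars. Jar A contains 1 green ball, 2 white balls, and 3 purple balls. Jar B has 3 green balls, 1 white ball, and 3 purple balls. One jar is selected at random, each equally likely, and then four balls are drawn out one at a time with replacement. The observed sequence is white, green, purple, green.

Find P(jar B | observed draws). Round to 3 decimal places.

For each hypothesis, P(data | H) works out to: P(data | jar A) = (2/6)(1/6)(3/6)(1/6) = 0.0046296; P(data | jar B) = (1/7)(3/7)(3/7)(3/7) = 0.011245.
Multiplying each by its prior: 1/2 · 0.0046296 = 0.0023148, 1/2 · 0.011245 = 0.0056227; these sum to 0.0079375.
So P(jar B | data) = (0.0056227) / (0.0079375) = 0.70837.

0.708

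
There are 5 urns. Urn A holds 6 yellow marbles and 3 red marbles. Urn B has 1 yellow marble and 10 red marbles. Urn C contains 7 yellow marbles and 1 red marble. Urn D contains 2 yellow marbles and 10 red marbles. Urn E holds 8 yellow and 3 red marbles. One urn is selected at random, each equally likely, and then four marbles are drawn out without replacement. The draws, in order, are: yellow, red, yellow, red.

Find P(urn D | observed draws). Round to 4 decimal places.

0.1294

The likelihood of the observed sequence under each hypothesis: P(data | urn A) = (6/9)(3/8)(5/7)(2/6) = 0.059524; P(data | urn B) = (1/11)(10/10)(0/9) = 0; P(data | urn C) = (7/8)(1/7)(6/6)(0/5) = 0; P(data | urn D) = (2/12)(10/11)(1/10)(9/9) = 0.015152; P(data | urn E) = (8/11)(3/10)(7/9)(2/8) = 0.042424.
The prior-weighted likelihoods are 1/5 · 0.059524 = 0.011905, 1/5 · 0 = 0, 1/5 · 0 = 0, 1/5 · 0.015152 = 0.0030303, 1/5 · 0.042424 = 0.0084848; summing to 0.02342.
Therefore the posterior P(urn D | data) = (0.0030303) / (0.02342) = 0.12939.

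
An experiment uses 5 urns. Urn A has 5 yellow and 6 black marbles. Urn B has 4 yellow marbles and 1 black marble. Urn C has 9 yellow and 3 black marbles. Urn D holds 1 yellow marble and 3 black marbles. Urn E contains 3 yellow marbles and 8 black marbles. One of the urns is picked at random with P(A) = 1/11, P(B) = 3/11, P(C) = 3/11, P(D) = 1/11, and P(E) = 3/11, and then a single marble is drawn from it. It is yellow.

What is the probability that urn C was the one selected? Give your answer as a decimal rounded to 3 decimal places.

Under each hypothesis, the probability of this draw is: P(data | urn A) = (5/11) = 0.45455; P(data | urn B) = (4/5) = 0.8; P(data | urn C) = (9/12) = 0.75; P(data | urn D) = (1/4) = 0.25; P(data | urn E) = (3/11) = 0.27273.
The prior-weighted likelihoods are 1/11 · 0.45455 = 0.041322, 3/11 · 0.8 = 0.21818, 3/11 · 0.75 = 0.20455, 1/11 · 0.25 = 0.022727, 3/11 · 0.27273 = 0.07438; summing to 0.56116.
Hence P(urn C | data) = (0.20455) / (0.56116) = 0.36451.

0.365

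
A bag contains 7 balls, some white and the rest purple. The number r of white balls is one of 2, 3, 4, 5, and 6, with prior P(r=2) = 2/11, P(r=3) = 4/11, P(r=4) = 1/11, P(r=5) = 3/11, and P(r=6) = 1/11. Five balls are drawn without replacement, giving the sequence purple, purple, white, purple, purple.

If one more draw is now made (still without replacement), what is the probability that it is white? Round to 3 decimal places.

For each hypothesis, P(data | H) works out to: P(data | r = 2) = (5/7)(4/6)(2/5)(3/4)(2/3) = 0.095238; P(data | r = 3) = (4/7)(3/6)(3/5)(2/4)(1/3) = 0.028571; P(data | r = 4) = (3/7)(2/6)(4/5)(1/4)(0/3) = 0; P(data | r = 5) = (2/7)(1/6)(5/5)(0/4) = 0; P(data | r = 6) = (1/7)(0/6) = 0.
The prior-weighted likelihoods are 2/11 · 0.095238 = 0.017316, 4/11 · 0.028571 = 0.01039, 1/11 · 0 = 0, 3/11 · 0 = 0, 1/11 · 0 = 0; these sum to 0.027706.
Normalising, the posterior is P(r = 2 | data) = 0.625, P(r = 3 | data) = 0.375, P(r = 4 | data) = 0, P(r = 5 | data) = 0, P(r = 6 | data) = 0.
The predictive probability is P(white next | data) = (1/2)(0.625) + (1)(0.375) = 0.6875.

0.688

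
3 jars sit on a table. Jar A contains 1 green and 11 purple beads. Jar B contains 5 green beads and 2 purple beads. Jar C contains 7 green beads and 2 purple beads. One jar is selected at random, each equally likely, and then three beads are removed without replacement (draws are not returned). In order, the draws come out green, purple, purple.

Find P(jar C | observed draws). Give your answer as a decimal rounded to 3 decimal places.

The likelihood of the observed sequence under each hypothesis: P(data | jar A) = (1/12)(11/11)(10/10) = 1/12; P(data | jar B) = (5/7)(2/6)(1/5) = 1/21; P(data | jar C) = (7/9)(2/8)(1/7) = 1/36.
Weighting by the prior gives 1/3 · 1/12 = 1/36, 1/3 · 1/21 = 1/63, 1/3 · 1/36 = 1/108; these sum to 10/189.
Hence P(jar C | data) = (1/108) / (10/189) = 7/40.

0.175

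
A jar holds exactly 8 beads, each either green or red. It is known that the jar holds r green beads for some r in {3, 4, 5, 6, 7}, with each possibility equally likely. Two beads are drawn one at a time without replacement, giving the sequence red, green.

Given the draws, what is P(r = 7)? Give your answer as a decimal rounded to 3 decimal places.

0.108

For each hypothesis, P(data | H) works out to: P(data | r = 3) = (5/8)(3/7) = 15/56; P(data | r = 4) = (4/8)(4/7) = 2/7; P(data | r = 5) = (3/8)(5/7) = 15/56; P(data | r = 6) = (2/8)(6/7) = 3/14; P(data | r = 7) = (1/8)(7/7) = 1/8.
Weighting by the prior gives 1/5 · 15/56 = 3/56, 1/5 · 2/7 = 2/35, 1/5 · 15/56 = 3/56, 1/5 · 3/14 = 3/70, 1/5 · 1/8 = 1/40; with total 13/56.
Therefore the posterior P(r = 7 | data) = (1/40) / (13/56) = 7/65.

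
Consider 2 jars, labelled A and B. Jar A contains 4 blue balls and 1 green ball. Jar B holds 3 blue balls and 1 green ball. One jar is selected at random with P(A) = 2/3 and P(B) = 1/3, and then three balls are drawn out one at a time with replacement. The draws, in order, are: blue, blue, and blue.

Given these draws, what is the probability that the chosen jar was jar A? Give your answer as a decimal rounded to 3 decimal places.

0.708

Compute the likelihood of the observed sequence for each case: P(data | jar A) = (4/5)(4/5)(4/5) = 0.512; P(data | jar B) = (3/4)(3/4)(3/4) = 0.42188.
Weighting by the prior gives 2/3 · 0.512 = 0.34133, 1/3 · 0.42188 = 0.14062; with total 0.48196.
So P(jar A | data) = (0.34133) / (0.48196) = 0.70822.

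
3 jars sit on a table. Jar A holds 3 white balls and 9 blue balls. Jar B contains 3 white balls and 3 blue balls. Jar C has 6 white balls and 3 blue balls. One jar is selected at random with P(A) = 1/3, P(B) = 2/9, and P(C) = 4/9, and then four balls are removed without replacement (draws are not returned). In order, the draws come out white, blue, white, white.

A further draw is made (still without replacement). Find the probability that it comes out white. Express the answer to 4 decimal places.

0.4844

Compute the likelihood of the observed sequence for each case: P(data | jar A) = (3/12)(9/11)(2/10)(1/9) = 0.0045455; P(data | jar B) = (3/6)(3/5)(2/4)(1/3) = 0.05; P(data | jar C) = (6/9)(3/8)(5/7)(4/6) = 0.11905.
Weighting by the prior gives 1/3 · 0.0045455 = 0.0015152, 2/9 · 0.05 = 0.011111, 4/9 · 0.11905 = 0.05291; with total 0.065536.
The posterior is then P(jar A | data) = 0.023119, P(jar B | data) = 0.16954, P(jar C | data) = 0.80734.
So P(white next | data) = Σ P(white next | H) P(H | data) = (0)(0.023119) + (0)(0.16954) + (3/5)(0.80734) = 0.4844.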